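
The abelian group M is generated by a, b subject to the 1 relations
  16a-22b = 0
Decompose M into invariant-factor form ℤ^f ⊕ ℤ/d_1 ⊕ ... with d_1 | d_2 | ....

Answer: M ≅ ℤ^1 ⊕ ℤ/2

Derivation:
rank_ℚ(R)=1; free=2−1=1
SNF(R) diag = [2] → torsion [2]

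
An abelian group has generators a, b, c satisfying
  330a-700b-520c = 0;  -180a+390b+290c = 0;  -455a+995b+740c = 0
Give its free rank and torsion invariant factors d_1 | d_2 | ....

Answer: M ≅ ℤ/5 ⊕ ℤ/10 ⊕ ℤ/10

Derivation:
rank_ℚ(R)=3; free=3−3=0
SNF(R) diag = [5, 10, 10] → torsion [5, 10, 10]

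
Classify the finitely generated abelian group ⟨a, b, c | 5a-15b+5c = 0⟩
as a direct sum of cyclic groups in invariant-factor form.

Answer: M ≅ ℤ^2 ⊕ ℤ/5

Derivation:
rank_ℚ(R)=1; free=3−1=2
SNF(R) diag = [5] → torsion [5]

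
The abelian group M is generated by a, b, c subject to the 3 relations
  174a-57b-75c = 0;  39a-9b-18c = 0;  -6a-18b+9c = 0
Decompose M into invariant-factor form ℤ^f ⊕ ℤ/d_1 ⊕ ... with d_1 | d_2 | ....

rank_ℚ(R)=3; free=3−3=0
SNF(R) diag = [3, 3, 9] → torsion [3, 3, 9]

Answer: M ≅ ℤ/3 ⊕ ℤ/3 ⊕ ℤ/9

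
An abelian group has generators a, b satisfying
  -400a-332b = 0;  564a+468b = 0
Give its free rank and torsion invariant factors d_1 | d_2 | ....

Answer: M ≅ ℤ/4 ⊕ ℤ/12

Derivation:
rank_ℚ(R)=2; free=2−2=0
SNF(R) diag = [4, 12] → torsion [4, 12]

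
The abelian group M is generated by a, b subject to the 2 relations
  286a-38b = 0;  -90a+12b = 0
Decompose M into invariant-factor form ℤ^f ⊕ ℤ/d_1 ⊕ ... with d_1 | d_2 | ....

rank_ℚ(R)=2; free=2−2=0
SNF(R) diag = [2, 6] → torsion [2, 6]

Answer: M ≅ ℤ/2 ⊕ ℤ/6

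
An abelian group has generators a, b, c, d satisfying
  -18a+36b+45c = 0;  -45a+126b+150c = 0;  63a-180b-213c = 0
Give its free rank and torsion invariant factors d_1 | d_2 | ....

rank_ℚ(R)=3; free=4−3=1
SNF(R) diag = [3, 9, 18] → torsion [3, 9, 18]

Answer: M ≅ ℤ^1 ⊕ ℤ/3 ⊕ ℤ/9 ⊕ ℤ/18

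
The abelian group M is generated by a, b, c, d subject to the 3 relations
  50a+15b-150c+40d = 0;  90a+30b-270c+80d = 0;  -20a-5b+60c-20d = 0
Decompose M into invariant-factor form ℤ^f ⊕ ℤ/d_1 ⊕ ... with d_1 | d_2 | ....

rank_ℚ(R)=3; free=4−3=1
SNF(R) diag = [5, 10, 20] → torsion [5, 10, 20]

Answer: M ≅ ℤ^1 ⊕ ℤ/5 ⊕ ℤ/10 ⊕ ℤ/20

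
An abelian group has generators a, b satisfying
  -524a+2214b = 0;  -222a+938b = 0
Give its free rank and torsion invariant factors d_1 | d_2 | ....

Answer: M ≅ ℤ/2 ⊕ ℤ/2

Derivation:
rank_ℚ(R)=2; free=2−2=0
SNF(R) diag = [2, 2] → torsion [2, 2]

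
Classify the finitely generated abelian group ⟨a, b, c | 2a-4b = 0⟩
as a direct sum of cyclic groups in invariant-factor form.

rank_ℚ(R)=1; free=3−1=2
SNF(R) diag = [2] → torsion [2]

Answer: M ≅ ℤ^2 ⊕ ℤ/2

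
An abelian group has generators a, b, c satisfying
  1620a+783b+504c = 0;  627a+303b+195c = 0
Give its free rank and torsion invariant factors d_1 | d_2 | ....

rank_ℚ(R)=2; free=3−2=1
SNF(R) diag = [3, 9] → torsion [3, 9]

Answer: M ≅ ℤ^1 ⊕ ℤ/3 ⊕ ℤ/9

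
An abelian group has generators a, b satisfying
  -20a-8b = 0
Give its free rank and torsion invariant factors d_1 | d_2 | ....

rank_ℚ(R)=1; free=2−1=1
SNF(R) diag = [4] → torsion [4]

Answer: M ≅ ℤ^1 ⊕ ℤ/4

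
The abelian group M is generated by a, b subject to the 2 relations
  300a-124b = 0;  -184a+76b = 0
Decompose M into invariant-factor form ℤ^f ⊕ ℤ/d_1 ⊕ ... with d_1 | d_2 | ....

Answer: M ≅ ℤ/4 ⊕ ℤ/4

Derivation:
rank_ℚ(R)=2; free=2−2=0
SNF(R) diag = [4, 4] → torsion [4, 4]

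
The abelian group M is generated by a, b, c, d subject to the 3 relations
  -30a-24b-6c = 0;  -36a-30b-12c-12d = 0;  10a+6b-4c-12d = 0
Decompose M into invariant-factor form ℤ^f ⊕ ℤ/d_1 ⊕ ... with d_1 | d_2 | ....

Answer: M ≅ ℤ^1 ⊕ ℤ/2 ⊕ ℤ/6 ⊕ ℤ/6

Derivation:
rank_ℚ(R)=3; free=4−3=1
SNF(R) diag = [2, 6, 6] → torsion [2, 6, 6]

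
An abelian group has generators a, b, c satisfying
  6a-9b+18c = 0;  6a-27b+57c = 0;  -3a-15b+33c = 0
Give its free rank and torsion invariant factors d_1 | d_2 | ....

Answer: M ≅ ℤ/3 ⊕ ℤ/3 ⊕ ℤ/3

Derivation:
rank_ℚ(R)=3; free=3−3=0
SNF(R) diag = [3, 3, 3] → torsion [3, 3, 3]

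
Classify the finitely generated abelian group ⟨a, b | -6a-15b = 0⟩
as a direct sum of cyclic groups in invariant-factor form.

Answer: M ≅ ℤ^1 ⊕ ℤ/3

Derivation:
rank_ℚ(R)=1; free=2−1=1
SNF(R) diag = [3] → torsion [3]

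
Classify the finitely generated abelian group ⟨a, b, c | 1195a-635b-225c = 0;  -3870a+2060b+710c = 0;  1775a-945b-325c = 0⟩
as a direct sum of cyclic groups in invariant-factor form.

rank_ℚ(R)=3; free=3−3=0
SNF(R) diag = [5, 10, 20] → torsion [5, 10, 20]

Answer: M ≅ ℤ/5 ⊕ ℤ/10 ⊕ ℤ/20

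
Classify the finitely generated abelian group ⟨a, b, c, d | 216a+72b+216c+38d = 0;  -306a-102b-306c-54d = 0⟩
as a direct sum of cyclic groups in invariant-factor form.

Answer: M ≅ ℤ^2 ⊕ ℤ/2 ⊕ ℤ/6

Derivation:
rank_ℚ(R)=2; free=4−2=2
SNF(R) diag = [2, 6] → torsion [2, 6]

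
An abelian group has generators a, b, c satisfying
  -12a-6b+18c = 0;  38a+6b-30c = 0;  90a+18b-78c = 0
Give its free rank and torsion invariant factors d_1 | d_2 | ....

rank_ℚ(R)=3; free=3−3=0
SNF(R) diag = [2, 6, 12] → torsion [2, 6, 12]

Answer: M ≅ ℤ/2 ⊕ ℤ/6 ⊕ ℤ/12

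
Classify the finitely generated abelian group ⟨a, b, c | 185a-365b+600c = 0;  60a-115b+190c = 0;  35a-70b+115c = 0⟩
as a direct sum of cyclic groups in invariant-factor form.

rank_ℚ(R)=3; free=3−3=0
SNF(R) diag = [5, 5, 5] → torsion [5, 5, 5]

Answer: M ≅ ℤ/5 ⊕ ℤ/5 ⊕ ℤ/5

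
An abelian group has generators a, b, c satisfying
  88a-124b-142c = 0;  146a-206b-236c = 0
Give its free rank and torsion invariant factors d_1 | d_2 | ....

rank_ℚ(R)=2; free=3−2=1
SNF(R) diag = [2, 6] → torsion [2, 6]

Answer: M ≅ ℤ^1 ⊕ ℤ/2 ⊕ ℤ/6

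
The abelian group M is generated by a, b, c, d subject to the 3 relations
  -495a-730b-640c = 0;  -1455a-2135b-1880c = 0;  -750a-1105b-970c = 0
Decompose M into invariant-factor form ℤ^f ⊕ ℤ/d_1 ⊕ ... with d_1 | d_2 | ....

Answer: M ≅ ℤ^1 ⊕ ℤ/5 ⊕ ℤ/15 ⊕ ℤ/30

Derivation:
rank_ℚ(R)=3; free=4−3=1
SNF(R) diag = [5, 15, 30] → torsion [5, 15, 30]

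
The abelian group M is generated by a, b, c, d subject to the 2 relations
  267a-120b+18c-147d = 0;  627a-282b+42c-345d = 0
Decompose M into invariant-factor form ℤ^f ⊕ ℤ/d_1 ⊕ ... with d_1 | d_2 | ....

rank_ℚ(R)=2; free=4−2=2
SNF(R) diag = [3, 6] → torsion [3, 6]

Answer: M ≅ ℤ^2 ⊕ ℤ/3 ⊕ ℤ/6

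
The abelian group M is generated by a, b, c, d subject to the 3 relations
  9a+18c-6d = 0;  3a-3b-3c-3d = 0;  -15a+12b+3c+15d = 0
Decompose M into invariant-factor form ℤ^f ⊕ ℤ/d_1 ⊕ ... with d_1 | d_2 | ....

Answer: M ≅ ℤ^1 ⊕ ℤ/3 ⊕ ℤ/3 ⊕ ℤ/3

Derivation:
rank_ℚ(R)=3; free=4−3=1
SNF(R) diag = [3, 3, 3] → torsion [3, 3, 3]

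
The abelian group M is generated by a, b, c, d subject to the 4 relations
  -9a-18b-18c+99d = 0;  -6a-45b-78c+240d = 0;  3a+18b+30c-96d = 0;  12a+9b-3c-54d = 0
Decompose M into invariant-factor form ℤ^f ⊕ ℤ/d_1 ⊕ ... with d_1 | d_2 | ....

Answer: M ≅ ℤ/3 ⊕ ℤ/3 ⊕ ℤ/3 ⊕ ℤ/9

Derivation:
rank_ℚ(R)=4; free=4−4=0
SNF(R) diag = [3, 3, 3, 9] → torsion [3, 3, 3, 9]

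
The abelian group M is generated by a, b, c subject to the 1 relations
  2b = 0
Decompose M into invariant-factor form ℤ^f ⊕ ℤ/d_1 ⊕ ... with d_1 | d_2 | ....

Answer: M ≅ ℤ^2 ⊕ ℤ/2

Derivation:
rank_ℚ(R)=1; free=3−1=2
SNF(R) diag = [2] → torsion [2]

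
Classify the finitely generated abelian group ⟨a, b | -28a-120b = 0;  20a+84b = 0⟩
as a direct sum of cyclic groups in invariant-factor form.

rank_ℚ(R)=2; free=2−2=0
SNF(R) diag = [4, 12] → torsion [4, 12]

Answer: M ≅ ℤ/4 ⊕ ℤ/12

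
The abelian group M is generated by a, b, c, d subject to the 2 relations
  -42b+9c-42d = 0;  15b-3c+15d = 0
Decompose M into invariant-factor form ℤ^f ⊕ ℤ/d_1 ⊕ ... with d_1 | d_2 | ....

rank_ℚ(R)=2; free=4−2=2
SNF(R) diag = [3, 3] → torsion [3, 3]

Answer: M ≅ ℤ^2 ⊕ ℤ/3 ⊕ ℤ/3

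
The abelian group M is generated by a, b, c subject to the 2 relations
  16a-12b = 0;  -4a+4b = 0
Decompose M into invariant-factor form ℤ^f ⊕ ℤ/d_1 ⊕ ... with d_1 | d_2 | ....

rank_ℚ(R)=2; free=3−2=1
SNF(R) diag = [4, 4] → torsion [4, 4]

Answer: M ≅ ℤ^1 ⊕ ℤ/4 ⊕ ℤ/4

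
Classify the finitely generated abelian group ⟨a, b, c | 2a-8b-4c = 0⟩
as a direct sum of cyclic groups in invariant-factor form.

rank_ℚ(R)=1; free=3−1=2
SNF(R) diag = [2] → torsion [2]

Answer: M ≅ ℤ^2 ⊕ ℤ/2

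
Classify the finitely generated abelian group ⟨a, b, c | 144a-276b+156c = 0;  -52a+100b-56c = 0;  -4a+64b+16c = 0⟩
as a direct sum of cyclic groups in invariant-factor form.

Answer: M ≅ ℤ/4 ⊕ ℤ/12 ⊕ ℤ/36

Derivation:
rank_ℚ(R)=3; free=3−3=0
SNF(R) diag = [4, 12, 36] → torsion [4, 12, 36]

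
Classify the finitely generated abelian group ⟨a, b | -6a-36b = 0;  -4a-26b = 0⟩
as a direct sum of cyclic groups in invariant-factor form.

Answer: M ≅ ℤ/2 ⊕ ℤ/6

Derivation:
rank_ℚ(R)=2; free=2−2=0
SNF(R) diag = [2, 6] → torsion [2, 6]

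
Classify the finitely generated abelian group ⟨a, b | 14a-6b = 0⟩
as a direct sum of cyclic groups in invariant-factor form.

rank_ℚ(R)=1; free=2−1=1
SNF(R) diag = [2] → torsion [2]

Answer: M ≅ ℤ^1 ⊕ ℤ/2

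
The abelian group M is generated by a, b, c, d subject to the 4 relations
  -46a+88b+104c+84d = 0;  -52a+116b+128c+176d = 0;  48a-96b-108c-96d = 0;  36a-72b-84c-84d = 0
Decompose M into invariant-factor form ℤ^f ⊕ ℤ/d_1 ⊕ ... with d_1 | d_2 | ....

Answer: M ≅ ℤ/2 ⊕ ℤ/4 ⊕ ℤ/12 ⊕ ℤ/12

Derivation:
rank_ℚ(R)=4; free=4−4=0
SNF(R) diag = [2, 4, 12, 12] → torsion [2, 4, 12, 12]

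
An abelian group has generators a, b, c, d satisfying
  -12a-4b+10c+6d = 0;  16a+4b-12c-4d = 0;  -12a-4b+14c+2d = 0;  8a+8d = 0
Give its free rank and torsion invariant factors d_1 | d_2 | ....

rank_ℚ(R)=4; free=4−4=0
SNF(R) diag = [2, 4, 8, 8] → torsion [2, 4, 8, 8]

Answer: M ≅ ℤ/2 ⊕ ℤ/4 ⊕ ℤ/8 ⊕ ℤ/8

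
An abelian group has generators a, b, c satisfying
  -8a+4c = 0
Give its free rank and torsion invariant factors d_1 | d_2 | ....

Answer: M ≅ ℤ^2 ⊕ ℤ/4

Derivation:
rank_ℚ(R)=1; free=3−1=2
SNF(R) diag = [4] → torsion [4]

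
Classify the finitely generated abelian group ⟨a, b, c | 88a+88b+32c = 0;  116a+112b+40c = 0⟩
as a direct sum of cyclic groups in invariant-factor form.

Answer: M ≅ ℤ^1 ⊕ ℤ/4 ⊕ ℤ/8

Derivation:
rank_ℚ(R)=2; free=3−2=1
SNF(R) diag = [4, 8] → torsion [4, 8]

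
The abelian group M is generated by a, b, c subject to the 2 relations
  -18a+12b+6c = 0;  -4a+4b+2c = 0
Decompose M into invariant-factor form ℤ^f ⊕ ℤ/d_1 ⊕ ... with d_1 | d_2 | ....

Answer: M ≅ ℤ^1 ⊕ ℤ/2 ⊕ ℤ/6

Derivation:
rank_ℚ(R)=2; free=3−2=1
SNF(R) diag = [2, 6] → torsion [2, 6]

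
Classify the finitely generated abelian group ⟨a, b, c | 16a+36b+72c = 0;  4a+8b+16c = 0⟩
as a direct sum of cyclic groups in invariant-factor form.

Answer: M ≅ ℤ^1 ⊕ ℤ/4 ⊕ ℤ/4

Derivation:
rank_ℚ(R)=2; free=3−2=1
SNF(R) diag = [4, 4] → torsion [4, 4]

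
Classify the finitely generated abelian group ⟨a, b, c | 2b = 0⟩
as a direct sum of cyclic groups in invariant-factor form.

Answer: M ≅ ℤ^2 ⊕ ℤ/2

Derivation:
rank_ℚ(R)=1; free=3−1=2
SNF(R) diag = [2] → torsion [2]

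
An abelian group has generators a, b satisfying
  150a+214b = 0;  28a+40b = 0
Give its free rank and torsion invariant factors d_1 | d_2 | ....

rank_ℚ(R)=2; free=2−2=0
SNF(R) diag = [2, 4] → torsion [2, 4]

Answer: M ≅ ℤ/2 ⊕ ℤ/4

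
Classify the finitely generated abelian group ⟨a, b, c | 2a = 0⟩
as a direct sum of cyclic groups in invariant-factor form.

rank_ℚ(R)=1; free=3−1=2
SNF(R) diag = [2] → torsion [2]

Answer: M ≅ ℤ^2 ⊕ ℤ/2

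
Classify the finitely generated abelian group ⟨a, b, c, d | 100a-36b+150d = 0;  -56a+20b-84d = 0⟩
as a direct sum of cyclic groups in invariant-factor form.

rank_ℚ(R)=2; free=4−2=2
SNF(R) diag = [2, 4] → torsion [2, 4]

Answer: M ≅ ℤ^2 ⊕ ℤ/2 ⊕ ℤ/4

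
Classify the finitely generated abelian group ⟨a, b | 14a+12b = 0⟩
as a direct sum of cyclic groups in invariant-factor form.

Answer: M ≅ ℤ^1 ⊕ ℤ/2

Derivation:
rank_ℚ(R)=1; free=2−1=1
SNF(R) diag = [2] → torsion [2]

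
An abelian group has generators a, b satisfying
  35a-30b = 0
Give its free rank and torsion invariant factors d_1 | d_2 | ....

rank_ℚ(R)=1; free=2−1=1
SNF(R) diag = [5] → torsion [5]

Answer: M ≅ ℤ^1 ⊕ ℤ/5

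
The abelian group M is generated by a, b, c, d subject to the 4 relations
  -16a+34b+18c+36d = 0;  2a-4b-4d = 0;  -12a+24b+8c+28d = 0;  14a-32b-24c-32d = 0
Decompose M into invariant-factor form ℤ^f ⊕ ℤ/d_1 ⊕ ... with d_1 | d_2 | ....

rank_ℚ(R)=4; free=4−4=0
SNF(R) diag = [2, 2, 4, 4] → torsion [2, 2, 4, 4]

Answer: M ≅ ℤ/2 ⊕ ℤ/2 ⊕ ℤ/4 ⊕ ℤ/4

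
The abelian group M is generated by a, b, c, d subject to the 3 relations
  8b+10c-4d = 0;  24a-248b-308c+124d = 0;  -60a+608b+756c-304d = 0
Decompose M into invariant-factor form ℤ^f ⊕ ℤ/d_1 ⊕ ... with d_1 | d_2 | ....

rank_ℚ(R)=3; free=4−3=1
SNF(R) diag = [2, 4, 12] → torsion [2, 4, 12]

Answer: M ≅ ℤ^1 ⊕ ℤ/2 ⊕ ℤ/4 ⊕ ℤ/12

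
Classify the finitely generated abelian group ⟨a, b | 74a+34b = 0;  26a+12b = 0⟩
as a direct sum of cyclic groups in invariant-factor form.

Answer: M ≅ ℤ/2 ⊕ ℤ/2

Derivation:
rank_ℚ(R)=2; free=2−2=0
SNF(R) diag = [2, 2] → torsion [2, 2]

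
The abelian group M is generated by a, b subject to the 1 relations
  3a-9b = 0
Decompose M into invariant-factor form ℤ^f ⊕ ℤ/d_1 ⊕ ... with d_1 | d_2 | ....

Answer: M ≅ ℤ^1 ⊕ ℤ/3

Derivation:
rank_ℚ(R)=1; free=2−1=1
SNF(R) diag = [3] → torsion [3]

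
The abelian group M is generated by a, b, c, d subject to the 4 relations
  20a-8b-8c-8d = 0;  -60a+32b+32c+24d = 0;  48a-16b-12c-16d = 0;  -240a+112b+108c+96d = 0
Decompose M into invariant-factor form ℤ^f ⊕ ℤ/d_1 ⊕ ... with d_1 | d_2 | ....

Answer: M ≅ ℤ/4 ⊕ ℤ/4 ⊕ ℤ/8 ⊕ ℤ/16

Derivation:
rank_ℚ(R)=4; free=4−4=0
SNF(R) diag = [4, 4, 8, 16] → torsion [4, 4, 8, 16]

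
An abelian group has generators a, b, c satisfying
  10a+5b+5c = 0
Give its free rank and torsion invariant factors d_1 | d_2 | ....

rank_ℚ(R)=1; free=3−1=2
SNF(R) diag = [5] → torsion [5]

Answer: M ≅ ℤ^2 ⊕ ℤ/5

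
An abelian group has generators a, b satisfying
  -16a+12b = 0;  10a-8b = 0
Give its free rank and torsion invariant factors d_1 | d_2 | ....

Answer: M ≅ ℤ/2 ⊕ ℤ/4

Derivation:
rank_ℚ(R)=2; free=2−2=0
SNF(R) diag = [2, 4] → torsion [2, 4]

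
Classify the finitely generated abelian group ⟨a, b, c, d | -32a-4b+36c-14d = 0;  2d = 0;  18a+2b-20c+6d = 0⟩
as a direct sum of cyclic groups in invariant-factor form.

rank_ℚ(R)=3; free=4−3=1
SNF(R) diag = [2, 2, 4] → torsion [2, 2, 4]

Answer: M ≅ ℤ^1 ⊕ ℤ/2 ⊕ ℤ/2 ⊕ ℤ/4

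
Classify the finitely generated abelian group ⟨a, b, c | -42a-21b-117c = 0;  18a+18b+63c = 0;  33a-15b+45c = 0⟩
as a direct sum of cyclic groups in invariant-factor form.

Answer: M ≅ ℤ/3 ⊕ ℤ/9 ⊕ ℤ/27

Derivation:
rank_ℚ(R)=3; free=3−3=0
SNF(R) diag = [3, 9, 27] → torsion [3, 9, 27]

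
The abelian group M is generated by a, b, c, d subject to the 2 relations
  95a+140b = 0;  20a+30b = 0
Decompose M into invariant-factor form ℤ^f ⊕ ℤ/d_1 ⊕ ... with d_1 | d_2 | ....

rank_ℚ(R)=2; free=4−2=2
SNF(R) diag = [5, 10] → torsion [5, 10]

Answer: M ≅ ℤ^2 ⊕ ℤ/5 ⊕ ℤ/10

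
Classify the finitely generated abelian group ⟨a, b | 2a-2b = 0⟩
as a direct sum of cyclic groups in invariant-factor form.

Answer: M ≅ ℤ^1 ⊕ ℤ/2

Derivation:
rank_ℚ(R)=1; free=2−1=1
SNF(R) diag = [2] → torsion [2]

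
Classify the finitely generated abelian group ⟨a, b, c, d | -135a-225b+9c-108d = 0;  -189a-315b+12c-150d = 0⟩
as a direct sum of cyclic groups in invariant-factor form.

rank_ℚ(R)=2; free=4−2=2
SNF(R) diag = [3, 9] → torsion [3, 9]

Answer: M ≅ ℤ^2 ⊕ ℤ/3 ⊕ ℤ/9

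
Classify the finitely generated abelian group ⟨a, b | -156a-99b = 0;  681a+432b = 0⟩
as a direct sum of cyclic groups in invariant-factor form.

Answer: M ≅ ℤ/3 ⊕ ℤ/9

Derivation:
rank_ℚ(R)=2; free=2−2=0
SNF(R) diag = [3, 9] → torsion [3, 9]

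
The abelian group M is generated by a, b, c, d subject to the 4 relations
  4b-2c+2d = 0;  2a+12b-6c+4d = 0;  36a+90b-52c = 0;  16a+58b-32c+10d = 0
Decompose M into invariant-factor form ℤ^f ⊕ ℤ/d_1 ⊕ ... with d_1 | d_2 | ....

Answer: M ≅ ℤ/2 ⊕ ℤ/2 ⊕ ℤ/2 ⊕ ℤ/6

Derivation:
rank_ℚ(R)=4; free=4−4=0
SNF(R) diag = [2, 2, 2, 6] → torsion [2, 2, 2, 6]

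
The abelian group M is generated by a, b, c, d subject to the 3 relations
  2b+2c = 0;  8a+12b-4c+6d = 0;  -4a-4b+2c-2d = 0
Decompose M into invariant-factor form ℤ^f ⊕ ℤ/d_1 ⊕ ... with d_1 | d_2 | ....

Answer: M ≅ ℤ^1 ⊕ ℤ/2 ⊕ ℤ/2 ⊕ ℤ/2

Derivation:
rank_ℚ(R)=3; free=4−3=1
SNF(R) diag = [2, 2, 2] → torsion [2, 2, 2]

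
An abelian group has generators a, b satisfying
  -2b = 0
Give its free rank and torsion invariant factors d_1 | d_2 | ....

rank_ℚ(R)=1; free=2−1=1
SNF(R) diag = [2] → torsion [2]

Answer: M ≅ ℤ^1 ⊕ ℤ/2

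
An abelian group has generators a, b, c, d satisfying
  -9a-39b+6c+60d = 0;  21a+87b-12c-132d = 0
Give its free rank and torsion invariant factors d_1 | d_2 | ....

Answer: M ≅ ℤ^2 ⊕ ℤ/3 ⊕ ℤ/6

Derivation:
rank_ℚ(R)=2; free=4−2=2
SNF(R) diag = [3, 6] → torsion [3, 6]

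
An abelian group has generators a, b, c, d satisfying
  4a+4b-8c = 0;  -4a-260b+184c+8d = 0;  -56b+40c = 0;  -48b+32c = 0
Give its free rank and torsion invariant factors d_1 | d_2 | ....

Answer: M ≅ ℤ/4 ⊕ ℤ/8 ⊕ ℤ/8 ⊕ ℤ/16

Derivation:
rank_ℚ(R)=4; free=4−4=0
SNF(R) diag = [4, 8, 8, 16] → torsion [4, 8, 8, 16]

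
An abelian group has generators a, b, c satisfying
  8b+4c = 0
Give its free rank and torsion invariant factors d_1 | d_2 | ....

rank_ℚ(R)=1; free=3−1=2
SNF(R) diag = [4] → torsion [4]

Answer: M ≅ ℤ^2 ⊕ ℤ/4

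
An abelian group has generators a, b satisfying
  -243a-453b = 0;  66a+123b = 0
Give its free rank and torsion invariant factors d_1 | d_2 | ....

Answer: M ≅ ℤ/3 ⊕ ℤ/3

Derivation:
rank_ℚ(R)=2; free=2−2=0
SNF(R) diag = [3, 3] → torsion [3, 3]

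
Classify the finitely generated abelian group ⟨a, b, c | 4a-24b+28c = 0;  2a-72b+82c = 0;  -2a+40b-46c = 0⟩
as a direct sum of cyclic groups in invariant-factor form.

Answer: M ≅ ℤ/2 ⊕ ℤ/4 ⊕ ℤ/8

Derivation:
rank_ℚ(R)=3; free=3−3=0
SNF(R) diag = [2, 4, 8] → torsion [2, 4, 8]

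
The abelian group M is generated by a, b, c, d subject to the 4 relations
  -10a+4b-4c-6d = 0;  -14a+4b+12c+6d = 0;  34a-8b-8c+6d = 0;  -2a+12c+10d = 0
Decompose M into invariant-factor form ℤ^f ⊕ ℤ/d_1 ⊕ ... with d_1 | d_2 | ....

rank_ℚ(R)=4; free=4−4=0
SNF(R) diag = [2, 4, 4, 8] → torsion [2, 4, 4, 8]

Answer: M ≅ ℤ/2 ⊕ ℤ/4 ⊕ ℤ/4 ⊕ ℤ/8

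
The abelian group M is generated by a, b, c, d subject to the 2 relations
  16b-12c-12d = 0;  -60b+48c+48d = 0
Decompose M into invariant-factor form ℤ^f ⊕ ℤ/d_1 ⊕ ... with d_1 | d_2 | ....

Answer: M ≅ ℤ^2 ⊕ ℤ/4 ⊕ ℤ/12

Derivation:
rank_ℚ(R)=2; free=4−2=2
SNF(R) diag = [4, 12] → torsion [4, 12]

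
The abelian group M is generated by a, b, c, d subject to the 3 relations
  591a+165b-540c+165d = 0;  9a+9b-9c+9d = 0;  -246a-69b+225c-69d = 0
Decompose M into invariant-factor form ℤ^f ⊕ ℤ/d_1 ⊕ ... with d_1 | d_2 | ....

rank_ℚ(R)=3; free=4−3=1
SNF(R) diag = [3, 9, 27] → torsion [3, 9, 27]

Answer: M ≅ ℤ^1 ⊕ ℤ/3 ⊕ ℤ/9 ⊕ ℤ/27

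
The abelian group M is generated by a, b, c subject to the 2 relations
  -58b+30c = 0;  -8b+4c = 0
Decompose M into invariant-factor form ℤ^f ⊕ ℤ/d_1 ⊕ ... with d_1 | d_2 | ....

Answer: M ≅ ℤ^1 ⊕ ℤ/2 ⊕ ℤ/4

Derivation:
rank_ℚ(R)=2; free=3−2=1
SNF(R) diag = [2, 4] → torsion [2, 4]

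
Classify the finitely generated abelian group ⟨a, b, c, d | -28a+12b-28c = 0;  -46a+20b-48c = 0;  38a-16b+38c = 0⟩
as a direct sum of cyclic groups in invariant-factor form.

Answer: M ≅ ℤ^1 ⊕ ℤ/2 ⊕ ℤ/2 ⊕ ℤ/4

Derivation:
rank_ℚ(R)=3; free=4−3=1
SNF(R) diag = [2, 2, 4] → torsion [2, 2, 4]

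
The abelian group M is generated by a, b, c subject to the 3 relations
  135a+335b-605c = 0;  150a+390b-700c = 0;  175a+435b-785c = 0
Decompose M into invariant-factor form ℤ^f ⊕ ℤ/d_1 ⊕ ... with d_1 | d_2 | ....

rank_ℚ(R)=3; free=3−3=0
SNF(R) diag = [5, 10, 20] → torsion [5, 10, 20]

Answer: M ≅ ℤ/5 ⊕ ℤ/10 ⊕ ℤ/20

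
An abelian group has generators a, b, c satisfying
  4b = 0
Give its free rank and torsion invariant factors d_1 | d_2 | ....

Answer: M ≅ ℤ^2 ⊕ ℤ/4

Derivation:
rank_ℚ(R)=1; free=3−1=2
SNF(R) diag = [4] → torsion [4]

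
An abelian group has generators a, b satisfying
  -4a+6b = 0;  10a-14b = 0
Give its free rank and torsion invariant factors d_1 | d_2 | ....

Answer: M ≅ ℤ/2 ⊕ ℤ/2

Derivation:
rank_ℚ(R)=2; free=2−2=0
SNF(R) diag = [2, 2] → torsion [2, 2]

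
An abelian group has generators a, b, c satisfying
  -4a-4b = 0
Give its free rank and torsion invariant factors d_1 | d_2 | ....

Answer: M ≅ ℤ^2 ⊕ ℤ/4

Derivation:
rank_ℚ(R)=1; free=3−1=2
SNF(R) diag = [4] → torsion [4]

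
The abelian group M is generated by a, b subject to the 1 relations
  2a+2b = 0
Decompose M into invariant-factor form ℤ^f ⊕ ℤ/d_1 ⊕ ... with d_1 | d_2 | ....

Answer: M ≅ ℤ^1 ⊕ ℤ/2

Derivation:
rank_ℚ(R)=1; free=2−1=1
SNF(R) diag = [2] → torsion [2]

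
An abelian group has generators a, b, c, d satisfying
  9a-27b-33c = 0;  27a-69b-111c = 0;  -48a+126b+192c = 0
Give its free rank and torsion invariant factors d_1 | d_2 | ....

rank_ℚ(R)=3; free=4−3=1
SNF(R) diag = [3, 6, 12] → torsion [3, 6, 12]

Answer: M ≅ ℤ^1 ⊕ ℤ/3 ⊕ ℤ/6 ⊕ ℤ/12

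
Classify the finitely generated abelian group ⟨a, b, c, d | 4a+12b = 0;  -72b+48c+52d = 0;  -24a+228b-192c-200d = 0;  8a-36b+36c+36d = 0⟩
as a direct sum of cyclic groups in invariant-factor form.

rank_ℚ(R)=4; free=4−4=0
SNF(R) diag = [4, 4, 12, 12] → torsion [4, 4, 12, 12]

Answer: M ≅ ℤ/4 ⊕ ℤ/4 ⊕ ℤ/12 ⊕ ℤ/12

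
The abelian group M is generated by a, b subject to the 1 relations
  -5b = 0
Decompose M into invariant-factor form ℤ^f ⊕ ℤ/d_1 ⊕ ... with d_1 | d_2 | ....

rank_ℚ(R)=1; free=2−1=1
SNF(R) diag = [5] → torsion [5]

Answer: M ≅ ℤ^1 ⊕ ℤ/5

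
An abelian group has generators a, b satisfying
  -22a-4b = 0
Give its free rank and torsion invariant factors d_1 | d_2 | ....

Answer: M ≅ ℤ^1 ⊕ ℤ/2

Derivation:
rank_ℚ(R)=1; free=2−1=1
SNF(R) diag = [2] → torsion [2]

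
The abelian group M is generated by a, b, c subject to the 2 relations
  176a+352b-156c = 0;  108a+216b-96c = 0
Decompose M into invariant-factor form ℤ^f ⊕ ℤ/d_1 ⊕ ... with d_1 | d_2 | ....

Answer: M ≅ ℤ^1 ⊕ ℤ/4 ⊕ ℤ/12

Derivation:
rank_ℚ(R)=2; free=3−2=1
SNF(R) diag = [4, 12] → torsion [4, 12]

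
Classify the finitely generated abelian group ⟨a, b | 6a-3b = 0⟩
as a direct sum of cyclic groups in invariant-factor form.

Answer: M ≅ ℤ^1 ⊕ ℤ/3

Derivation:
rank_ℚ(R)=1; free=2−1=1
SNF(R) diag = [3] → torsion [3]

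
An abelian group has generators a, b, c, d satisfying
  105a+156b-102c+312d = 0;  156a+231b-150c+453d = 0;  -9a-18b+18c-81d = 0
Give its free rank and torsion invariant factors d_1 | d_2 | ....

Answer: M ≅ ℤ^1 ⊕ ℤ/3 ⊕ ℤ/9 ⊕ ℤ/27

Derivation:
rank_ℚ(R)=3; free=4−3=1
SNF(R) diag = [3, 9, 27] → torsion [3, 9, 27]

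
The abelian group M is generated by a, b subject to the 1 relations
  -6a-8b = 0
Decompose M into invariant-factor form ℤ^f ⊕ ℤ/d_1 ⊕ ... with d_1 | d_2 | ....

rank_ℚ(R)=1; free=2−1=1
SNF(R) diag = [2] → torsion [2]

Answer: M ≅ ℤ^1 ⊕ ℤ/2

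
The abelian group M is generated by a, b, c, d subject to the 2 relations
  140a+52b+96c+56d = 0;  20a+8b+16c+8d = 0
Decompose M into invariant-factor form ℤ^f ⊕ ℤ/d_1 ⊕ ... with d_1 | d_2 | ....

rank_ℚ(R)=2; free=4−2=2
SNF(R) diag = [4, 4] → torsion [4, 4]

Answer: M ≅ ℤ^2 ⊕ ℤ/4 ⊕ ℤ/4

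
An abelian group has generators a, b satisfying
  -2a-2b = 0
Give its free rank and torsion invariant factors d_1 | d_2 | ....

Answer: M ≅ ℤ^1 ⊕ ℤ/2

Derivation:
rank_ℚ(R)=1; free=2−1=1
SNF(R) diag = [2] → torsion [2]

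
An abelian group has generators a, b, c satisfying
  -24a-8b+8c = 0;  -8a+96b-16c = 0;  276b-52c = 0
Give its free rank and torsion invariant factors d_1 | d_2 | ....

rank_ℚ(R)=3; free=3−3=0
SNF(R) diag = [4, 8, 16] → torsion [4, 8, 16]

Answer: M ≅ ℤ/4 ⊕ ℤ/8 ⊕ ℤ/16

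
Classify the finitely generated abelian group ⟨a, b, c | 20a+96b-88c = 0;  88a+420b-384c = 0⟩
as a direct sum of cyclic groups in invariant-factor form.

Answer: M ≅ ℤ^1 ⊕ ℤ/4 ⊕ ℤ/4

Derivation:
rank_ℚ(R)=2; free=3−2=1
SNF(R) diag = [4, 4] → torsion [4, 4]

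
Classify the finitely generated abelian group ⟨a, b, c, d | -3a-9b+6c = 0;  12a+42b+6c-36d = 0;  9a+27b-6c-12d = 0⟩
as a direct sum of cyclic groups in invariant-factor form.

rank_ℚ(R)=3; free=4−3=1
SNF(R) diag = [3, 6, 12] → torsion [3, 6, 12]

Answer: M ≅ ℤ^1 ⊕ ℤ/3 ⊕ ℤ/6 ⊕ ℤ/12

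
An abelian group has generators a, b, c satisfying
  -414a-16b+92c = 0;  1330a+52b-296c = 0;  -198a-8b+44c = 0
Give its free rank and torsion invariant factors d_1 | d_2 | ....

Answer: M ≅ ℤ/2 ⊕ ℤ/4 ⊕ ℤ/8

Derivation:
rank_ℚ(R)=3; free=3−3=0
SNF(R) diag = [2, 4, 8] → torsion [2, 4, 8]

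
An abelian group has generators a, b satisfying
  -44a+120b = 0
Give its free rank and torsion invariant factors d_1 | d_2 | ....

Answer: M ≅ ℤ^1 ⊕ ℤ/4

Derivation:
rank_ℚ(R)=1; free=2−1=1
SNF(R) diag = [4] → torsion [4]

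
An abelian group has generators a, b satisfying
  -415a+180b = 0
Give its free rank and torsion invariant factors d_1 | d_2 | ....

Answer: M ≅ ℤ^1 ⊕ ℤ/5

Derivation:
rank_ℚ(R)=1; free=2−1=1
SNF(R) diag = [5] → torsion [5]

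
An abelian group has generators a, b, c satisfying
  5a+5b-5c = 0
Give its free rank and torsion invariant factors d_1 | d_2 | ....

Answer: M ≅ ℤ^2 ⊕ ℤ/5

Derivation:
rank_ℚ(R)=1; free=3−1=2
SNF(R) diag = [5] → torsion [5]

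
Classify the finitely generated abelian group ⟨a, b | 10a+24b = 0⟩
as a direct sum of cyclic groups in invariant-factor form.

rank_ℚ(R)=1; free=2−1=1
SNF(R) diag = [2] → torsion [2]

Answer: M ≅ ℤ^1 ⊕ ℤ/2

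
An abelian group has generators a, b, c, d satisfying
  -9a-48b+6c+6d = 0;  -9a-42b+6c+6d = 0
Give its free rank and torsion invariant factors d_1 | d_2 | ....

rank_ℚ(R)=2; free=4−2=2
SNF(R) diag = [3, 6] → torsion [3, 6]

Answer: M ≅ ℤ^2 ⊕ ℤ/3 ⊕ ℤ/6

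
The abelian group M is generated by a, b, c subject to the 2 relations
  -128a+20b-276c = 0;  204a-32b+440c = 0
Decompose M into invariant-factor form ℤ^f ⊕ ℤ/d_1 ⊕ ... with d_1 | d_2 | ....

rank_ℚ(R)=2; free=3−2=1
SNF(R) diag = [4, 4] → torsion [4, 4]

Answer: M ≅ ℤ^1 ⊕ ℤ/4 ⊕ ℤ/4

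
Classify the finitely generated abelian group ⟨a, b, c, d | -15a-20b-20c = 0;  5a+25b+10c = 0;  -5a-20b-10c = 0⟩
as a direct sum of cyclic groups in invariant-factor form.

rank_ℚ(R)=3; free=4−3=1
SNF(R) diag = [5, 5, 10] → torsion [5, 5, 10]

Answer: M ≅ ℤ^1 ⊕ ℤ/5 ⊕ ℤ/5 ⊕ ℤ/10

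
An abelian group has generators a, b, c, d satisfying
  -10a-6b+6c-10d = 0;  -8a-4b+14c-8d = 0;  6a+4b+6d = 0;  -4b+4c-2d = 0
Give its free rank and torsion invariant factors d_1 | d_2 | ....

rank_ℚ(R)=4; free=4−4=0
SNF(R) diag = [2, 2, 2, 2] → torsion [2, 2, 2, 2]

Answer: M ≅ ℤ/2 ⊕ ℤ/2 ⊕ ℤ/2 ⊕ ℤ/2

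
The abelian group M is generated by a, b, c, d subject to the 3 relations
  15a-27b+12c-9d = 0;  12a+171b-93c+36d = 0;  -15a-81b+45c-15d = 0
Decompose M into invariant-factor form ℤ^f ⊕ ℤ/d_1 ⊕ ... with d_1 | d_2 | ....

rank_ℚ(R)=3; free=4−3=1
SNF(R) diag = [3, 3, 9] → torsion [3, 3, 9]

Answer: M ≅ ℤ^1 ⊕ ℤ/3 ⊕ ℤ/3 ⊕ ℤ/9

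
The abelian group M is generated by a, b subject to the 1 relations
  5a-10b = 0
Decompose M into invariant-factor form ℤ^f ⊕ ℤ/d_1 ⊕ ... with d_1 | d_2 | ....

rank_ℚ(R)=1; free=2−1=1
SNF(R) diag = [5] → torsion [5]

Answer: M ≅ ℤ^1 ⊕ ℤ/5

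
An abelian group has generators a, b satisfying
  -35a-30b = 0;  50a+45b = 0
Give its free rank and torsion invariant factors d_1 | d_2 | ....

Answer: M ≅ ℤ/5 ⊕ ℤ/15

Derivation:
rank_ℚ(R)=2; free=2−2=0
SNF(R) diag = [5, 15] → torsion [5, 15]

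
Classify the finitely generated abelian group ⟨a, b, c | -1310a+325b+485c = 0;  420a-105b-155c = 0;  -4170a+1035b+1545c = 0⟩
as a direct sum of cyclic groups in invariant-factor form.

Answer: M ≅ ℤ/5 ⊕ ℤ/10 ⊕ ℤ/30

Derivation:
rank_ℚ(R)=3; free=3−3=0
SNF(R) diag = [5, 10, 30] → torsion [5, 10, 30]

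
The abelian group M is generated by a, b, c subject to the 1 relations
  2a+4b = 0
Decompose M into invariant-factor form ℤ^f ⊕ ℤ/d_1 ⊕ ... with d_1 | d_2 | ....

rank_ℚ(R)=1; free=3−1=2
SNF(R) diag = [2] → torsion [2]

Answer: M ≅ ℤ^2 ⊕ ℤ/2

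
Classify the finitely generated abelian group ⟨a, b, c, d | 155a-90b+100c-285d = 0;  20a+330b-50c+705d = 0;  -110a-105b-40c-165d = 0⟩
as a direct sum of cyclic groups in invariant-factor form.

Answer: M ≅ ℤ^1 ⊕ ℤ/5 ⊕ ℤ/15 ⊕ ℤ/45

Derivation:
rank_ℚ(R)=3; free=4−3=1
SNF(R) diag = [5, 15, 45] → torsion [5, 15, 45]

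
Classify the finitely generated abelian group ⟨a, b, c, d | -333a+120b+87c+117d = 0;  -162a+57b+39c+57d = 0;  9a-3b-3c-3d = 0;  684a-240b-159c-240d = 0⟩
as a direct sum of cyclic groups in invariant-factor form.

rank_ℚ(R)=4; free=4−4=0
SNF(R) diag = [3, 3, 9, 9] → torsion [3, 3, 9, 9]

Answer: M ≅ ℤ/3 ⊕ ℤ/3 ⊕ ℤ/9 ⊕ ℤ/9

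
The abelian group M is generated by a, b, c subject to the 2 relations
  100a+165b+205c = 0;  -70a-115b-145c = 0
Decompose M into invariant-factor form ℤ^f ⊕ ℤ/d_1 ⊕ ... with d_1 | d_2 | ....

rank_ℚ(R)=2; free=3−2=1
SNF(R) diag = [5, 10] → torsion [5, 10]

Answer: M ≅ ℤ^1 ⊕ ℤ/5 ⊕ ℤ/10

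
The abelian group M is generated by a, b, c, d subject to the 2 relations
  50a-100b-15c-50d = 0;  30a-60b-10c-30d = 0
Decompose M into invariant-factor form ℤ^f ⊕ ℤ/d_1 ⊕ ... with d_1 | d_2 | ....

rank_ℚ(R)=2; free=4−2=2
SNF(R) diag = [5, 10] → torsion [5, 10]

Answer: M ≅ ℤ^2 ⊕ ℤ/5 ⊕ ℤ/10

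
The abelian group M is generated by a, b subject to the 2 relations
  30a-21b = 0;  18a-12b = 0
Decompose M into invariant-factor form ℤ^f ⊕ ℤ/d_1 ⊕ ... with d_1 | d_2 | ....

rank_ℚ(R)=2; free=2−2=0
SNF(R) diag = [3, 6] → torsion [3, 6]

Answer: M ≅ ℤ/3 ⊕ ℤ/6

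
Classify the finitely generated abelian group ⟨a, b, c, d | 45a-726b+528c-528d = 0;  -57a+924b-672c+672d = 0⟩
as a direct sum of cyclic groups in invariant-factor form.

rank_ℚ(R)=2; free=4−2=2
SNF(R) diag = [3, 6] → torsion [3, 6]

Answer: M ≅ ℤ^2 ⊕ ℤ/3 ⊕ ℤ/6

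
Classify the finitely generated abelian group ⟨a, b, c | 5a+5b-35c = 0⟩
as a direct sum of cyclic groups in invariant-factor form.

rank_ℚ(R)=1; free=3−1=2
SNF(R) diag = [5] → torsion [5]

Answer: M ≅ ℤ^2 ⊕ ℤ/5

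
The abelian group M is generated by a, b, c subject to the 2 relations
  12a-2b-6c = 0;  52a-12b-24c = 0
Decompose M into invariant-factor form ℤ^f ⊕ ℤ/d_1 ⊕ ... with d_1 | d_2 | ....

Answer: M ≅ ℤ^1 ⊕ ℤ/2 ⊕ ℤ/4

Derivation:
rank_ℚ(R)=2; free=3−2=1
SNF(R) diag = [2, 4] → torsion [2, 4]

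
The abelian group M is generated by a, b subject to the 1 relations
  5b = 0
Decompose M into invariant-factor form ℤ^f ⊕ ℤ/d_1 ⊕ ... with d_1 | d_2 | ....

rank_ℚ(R)=1; free=2−1=1
SNF(R) diag = [5] → torsion [5]

Answer: M ≅ ℤ^1 ⊕ ℤ/5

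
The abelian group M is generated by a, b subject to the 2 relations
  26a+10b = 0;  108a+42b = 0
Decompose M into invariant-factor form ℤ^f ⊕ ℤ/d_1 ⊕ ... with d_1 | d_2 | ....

rank_ℚ(R)=2; free=2−2=0
SNF(R) diag = [2, 6] → torsion [2, 6]

Answer: M ≅ ℤ/2 ⊕ ℤ/6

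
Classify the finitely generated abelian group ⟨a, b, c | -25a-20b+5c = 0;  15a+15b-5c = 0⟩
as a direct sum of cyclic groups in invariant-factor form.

rank_ℚ(R)=2; free=3−2=1
SNF(R) diag = [5, 5] → torsion [5, 5]

Answer: M ≅ ℤ^1 ⊕ ℤ/5 ⊕ ℤ/5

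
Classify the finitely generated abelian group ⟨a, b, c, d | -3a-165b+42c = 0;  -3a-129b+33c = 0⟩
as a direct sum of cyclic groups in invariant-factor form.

rank_ℚ(R)=2; free=4−2=2
SNF(R) diag = [3, 9] → torsion [3, 9]

Answer: M ≅ ℤ^2 ⊕ ℤ/3 ⊕ ℤ/9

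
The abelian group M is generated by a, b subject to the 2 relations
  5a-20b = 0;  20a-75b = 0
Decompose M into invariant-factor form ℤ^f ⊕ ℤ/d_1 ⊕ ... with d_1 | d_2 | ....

rank_ℚ(R)=2; free=2−2=0
SNF(R) diag = [5, 5] → torsion [5, 5]

Answer: M ≅ ℤ/5 ⊕ ℤ/5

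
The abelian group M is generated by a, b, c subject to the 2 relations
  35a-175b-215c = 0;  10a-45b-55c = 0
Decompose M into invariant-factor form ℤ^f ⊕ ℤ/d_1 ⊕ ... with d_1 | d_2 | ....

rank_ℚ(R)=2; free=3−2=1
SNF(R) diag = [5, 5] → torsion [5, 5]

Answer: M ≅ ℤ^1 ⊕ ℤ/5 ⊕ ℤ/5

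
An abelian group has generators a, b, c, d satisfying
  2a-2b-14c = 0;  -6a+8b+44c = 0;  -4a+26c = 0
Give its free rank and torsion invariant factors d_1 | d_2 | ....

rank_ℚ(R)=3; free=4−3=1
SNF(R) diag = [2, 2, 2] → torsion [2, 2, 2]

Answer: M ≅ ℤ^1 ⊕ ℤ/2 ⊕ ℤ/2 ⊕ ℤ/2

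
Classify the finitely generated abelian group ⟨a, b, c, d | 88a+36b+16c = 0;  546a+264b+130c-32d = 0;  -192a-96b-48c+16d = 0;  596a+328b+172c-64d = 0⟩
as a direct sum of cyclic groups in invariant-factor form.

rank_ℚ(R)=4; free=4−4=0
SNF(R) diag = [2, 4, 8, 16] → torsion [2, 4, 8, 16]

Answer: M ≅ ℤ/2 ⊕ ℤ/4 ⊕ ℤ/8 ⊕ ℤ/16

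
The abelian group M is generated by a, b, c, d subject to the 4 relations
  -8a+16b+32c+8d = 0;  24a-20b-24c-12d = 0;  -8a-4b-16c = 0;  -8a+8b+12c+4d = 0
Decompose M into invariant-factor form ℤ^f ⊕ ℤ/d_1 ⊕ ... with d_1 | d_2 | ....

Answer: M ≅ ℤ/4 ⊕ ℤ/4 ⊕ ℤ/4 ⊕ ℤ/8

Derivation:
rank_ℚ(R)=4; free=4−4=0
SNF(R) diag = [4, 4, 4, 8] → torsion [4, 4, 4, 8]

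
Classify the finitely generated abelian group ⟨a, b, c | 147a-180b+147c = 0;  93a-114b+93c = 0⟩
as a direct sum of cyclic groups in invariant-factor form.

rank_ℚ(R)=2; free=3−2=1
SNF(R) diag = [3, 6] → torsion [3, 6]

Answer: M ≅ ℤ^1 ⊕ ℤ/3 ⊕ ℤ/6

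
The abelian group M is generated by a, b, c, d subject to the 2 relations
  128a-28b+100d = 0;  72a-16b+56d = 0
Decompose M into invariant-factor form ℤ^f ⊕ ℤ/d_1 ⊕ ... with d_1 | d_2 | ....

Answer: M ≅ ℤ^2 ⊕ ℤ/4 ⊕ ℤ/8

Derivation:
rank_ℚ(R)=2; free=4−2=2
SNF(R) diag = [4, 8] → torsion [4, 8]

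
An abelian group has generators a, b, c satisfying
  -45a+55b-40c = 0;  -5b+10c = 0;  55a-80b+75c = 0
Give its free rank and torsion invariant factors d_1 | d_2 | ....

Answer: M ≅ ℤ/5 ⊕ ℤ/5 ⊕ ℤ/5

Derivation:
rank_ℚ(R)=3; free=3−3=0
SNF(R) diag = [5, 5, 5] → torsion [5, 5, 5]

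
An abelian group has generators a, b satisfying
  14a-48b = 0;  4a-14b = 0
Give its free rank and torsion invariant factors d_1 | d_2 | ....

Answer: M ≅ ℤ/2 ⊕ ℤ/2

Derivation:
rank_ℚ(R)=2; free=2−2=0
SNF(R) diag = [2, 2] → torsion [2, 2]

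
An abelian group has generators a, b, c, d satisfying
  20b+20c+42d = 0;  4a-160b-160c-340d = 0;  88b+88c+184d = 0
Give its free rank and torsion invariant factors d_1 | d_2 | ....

Answer: M ≅ ℤ^1 ⊕ ℤ/2 ⊕ ℤ/4 ⊕ ℤ/8

Derivation:
rank_ℚ(R)=3; free=4−3=1
SNF(R) diag = [2, 4, 8] → torsion [2, 4, 8]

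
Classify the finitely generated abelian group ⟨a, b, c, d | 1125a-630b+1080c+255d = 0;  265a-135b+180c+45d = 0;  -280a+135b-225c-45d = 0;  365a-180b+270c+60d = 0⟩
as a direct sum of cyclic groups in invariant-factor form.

Answer: M ≅ ℤ/5 ⊕ ℤ/15 ⊕ ℤ/45 ⊕ ℤ/135

Derivation:
rank_ℚ(R)=4; free=4−4=0
SNF(R) diag = [5, 15, 45, 135] → torsion [5, 15, 45, 135]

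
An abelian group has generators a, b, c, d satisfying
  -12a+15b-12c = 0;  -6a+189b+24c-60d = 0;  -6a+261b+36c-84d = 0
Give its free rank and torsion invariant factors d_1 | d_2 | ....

rank_ℚ(R)=3; free=4−3=1
SNF(R) diag = [3, 6, 12] → torsion [3, 6, 12]

Answer: M ≅ ℤ^1 ⊕ ℤ/3 ⊕ ℤ/6 ⊕ ℤ/12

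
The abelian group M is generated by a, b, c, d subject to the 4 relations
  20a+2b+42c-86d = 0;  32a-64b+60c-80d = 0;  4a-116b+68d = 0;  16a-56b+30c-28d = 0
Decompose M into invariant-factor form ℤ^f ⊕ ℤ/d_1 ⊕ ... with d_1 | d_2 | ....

rank_ℚ(R)=4; free=4−4=0
SNF(R) diag = [2, 6, 12, 24] → torsion [2, 6, 12, 24]

Answer: M ≅ ℤ/2 ⊕ ℤ/6 ⊕ ℤ/12 ⊕ ℤ/24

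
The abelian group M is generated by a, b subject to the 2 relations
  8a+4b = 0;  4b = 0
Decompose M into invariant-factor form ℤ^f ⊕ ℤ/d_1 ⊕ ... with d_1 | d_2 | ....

Answer: M ≅ ℤ/4 ⊕ ℤ/8

Derivation:
rank_ℚ(R)=2; free=2−2=0
SNF(R) diag = [4, 8] → torsion [4, 8]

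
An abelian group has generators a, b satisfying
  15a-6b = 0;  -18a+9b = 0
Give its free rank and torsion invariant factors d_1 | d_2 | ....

rank_ℚ(R)=2; free=2−2=0
SNF(R) diag = [3, 9] → torsion [3, 9]

Answer: M ≅ ℤ/3 ⊕ ℤ/9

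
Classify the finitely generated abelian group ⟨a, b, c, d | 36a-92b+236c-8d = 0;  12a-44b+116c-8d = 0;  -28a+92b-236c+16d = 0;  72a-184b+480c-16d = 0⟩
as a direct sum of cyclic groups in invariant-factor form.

Answer: M ≅ ℤ/4 ⊕ ℤ/8 ⊕ ℤ/8 ⊕ ℤ/24

Derivation:
rank_ℚ(R)=4; free=4−4=0
SNF(R) diag = [4, 8, 8, 24] → torsion [4, 8, 8, 24]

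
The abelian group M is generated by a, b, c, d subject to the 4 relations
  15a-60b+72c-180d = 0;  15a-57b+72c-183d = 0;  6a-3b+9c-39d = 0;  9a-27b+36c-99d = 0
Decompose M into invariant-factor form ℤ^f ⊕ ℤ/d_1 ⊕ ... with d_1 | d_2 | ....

rank_ℚ(R)=4; free=4−4=0
SNF(R) diag = [3, 3, 9, 18] → torsion [3, 3, 9, 18]

Answer: M ≅ ℤ/3 ⊕ ℤ/3 ⊕ ℤ/9 ⊕ ℤ/18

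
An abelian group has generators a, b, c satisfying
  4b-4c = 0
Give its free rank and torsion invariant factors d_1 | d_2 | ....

rank_ℚ(R)=1; free=3−1=2
SNF(R) diag = [4] → torsion [4]

Answer: M ≅ ℤ^2 ⊕ ℤ/4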